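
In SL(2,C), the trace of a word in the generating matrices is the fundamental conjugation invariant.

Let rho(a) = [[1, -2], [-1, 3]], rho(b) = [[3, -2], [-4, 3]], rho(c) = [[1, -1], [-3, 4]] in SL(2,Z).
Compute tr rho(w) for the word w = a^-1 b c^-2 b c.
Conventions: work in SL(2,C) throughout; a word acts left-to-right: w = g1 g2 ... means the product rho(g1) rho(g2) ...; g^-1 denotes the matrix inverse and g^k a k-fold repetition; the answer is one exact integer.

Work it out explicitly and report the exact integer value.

134

rho(a^-1) = [[3, 2], [1, 1]]
... * rho(b) = [[3, -2], [-4, 3]]  ->  [[1, 0], [-1, 1]]
... * rho(c^-1) = [[4, 1], [3, 1]]  ->  [[4, 1], [-1, 0]]
... * rho(c^-1) = [[4, 1], [3, 1]]  ->  [[19, 5], [-4, -1]]
... * rho(b) = [[3, -2], [-4, 3]]  ->  [[37, -23], [-8, 5]]
... * rho(c) = [[1, -1], [-3, 4]]  ->  [[106, -129], [-23, 28]]
tr = 106 + 28 = 134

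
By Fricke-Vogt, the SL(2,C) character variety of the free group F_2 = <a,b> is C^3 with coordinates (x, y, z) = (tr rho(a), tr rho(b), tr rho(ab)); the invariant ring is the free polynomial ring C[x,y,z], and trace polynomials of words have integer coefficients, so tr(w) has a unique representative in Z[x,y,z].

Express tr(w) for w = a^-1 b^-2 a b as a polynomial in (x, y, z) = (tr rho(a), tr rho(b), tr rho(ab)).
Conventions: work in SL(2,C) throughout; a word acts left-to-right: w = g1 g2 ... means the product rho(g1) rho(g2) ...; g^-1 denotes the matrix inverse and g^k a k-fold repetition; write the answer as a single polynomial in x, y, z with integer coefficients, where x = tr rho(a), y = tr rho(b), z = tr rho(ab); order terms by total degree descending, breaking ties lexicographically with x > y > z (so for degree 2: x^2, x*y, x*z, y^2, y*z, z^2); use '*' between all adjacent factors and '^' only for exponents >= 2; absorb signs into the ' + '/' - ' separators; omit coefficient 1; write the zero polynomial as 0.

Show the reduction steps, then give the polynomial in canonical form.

-x*y^2*z + x^2*y + y^3 + y*z^2 - 3*y

reduce: trace(b a b) = trace(b)*trace(a b) - trace(a) = y*z - x
so trace(b a b a) = trace(b a)*trace(b a) - trace(1)   [split at repeated b] = z^2 - 2
reduce: trace(a b a^-1 b) = trace(b a b)*trace(a) - trace(b a b a) = x*y*z - x^2 - z^2 + 2
so trace(b^-1 a b a^-1) = trace(a b a^-1)*trace(b) - trace(a b a^-1 b) = -x*y*z + x^2 + y^2 + z^2 - 2
trace(a^-1 b^-2 a b) = trace(b^-1 a b a^-1)*trace(b) - trace(b^-1 a b a^-1 b) = -x*y^2*z + x^2*y + y^3 + y*z^2 - 3*y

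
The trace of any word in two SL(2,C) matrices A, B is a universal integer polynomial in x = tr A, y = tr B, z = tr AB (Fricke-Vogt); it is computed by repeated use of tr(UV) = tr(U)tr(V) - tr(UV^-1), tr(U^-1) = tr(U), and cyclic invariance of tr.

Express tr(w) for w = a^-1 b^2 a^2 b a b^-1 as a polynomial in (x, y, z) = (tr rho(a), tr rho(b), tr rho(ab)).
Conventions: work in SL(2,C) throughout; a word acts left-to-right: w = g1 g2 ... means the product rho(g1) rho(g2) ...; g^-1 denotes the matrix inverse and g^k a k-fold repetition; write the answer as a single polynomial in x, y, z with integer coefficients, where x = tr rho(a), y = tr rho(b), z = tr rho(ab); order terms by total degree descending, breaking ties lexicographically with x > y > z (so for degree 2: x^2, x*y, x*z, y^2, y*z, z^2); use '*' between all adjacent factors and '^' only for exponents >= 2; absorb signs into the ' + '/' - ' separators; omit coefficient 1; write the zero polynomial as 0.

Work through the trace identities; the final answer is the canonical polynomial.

tr(b a b a) = tr(a b) tr(a b) - tr(1) = z^2 - 2
tr(b a b) = tr(b) tr(a b) - tr(a) = y*z - x
tr(b a^2 b a) = tr(a) tr(b a b a) - tr(b a b) = x*z^2 - y*z - x
tr(b^2) = tr(b) tr(b) - tr(1) = y^2 - 2
and tr(b a^2 b) = tr(a) tr(b^2 a) - tr(b^2) = x*y*z - x^2 - y^2 + 2
and tr(a^2 b a^2 b) = tr(a) tr(b a^2 b a) - tr(b a^2 b) = x^2*z^2 - 2*x*y*z + y^2 - 2
next, tr(a b a) = tr(a) tr(b a) - tr(b) = x*z - y
next, tr(a b a^2) = tr(a) tr(a b a) - tr(a b) = x^2*z - x*y - z
and tr(a^2 b a^2) = tr(a) tr(a b a^2) - tr(a b a) = x^3*z - x^2*y - 2*x*z + y
tr(a b^2 a^2 b a) = tr(b) tr(a^2 b a^2 b) - tr(a^2 b a^2) = x^2*y*z^2 - x^3*z - 2*x*y^2*z + x^2*y + y^3 + 2*x*z - 3*y
tr(b a b a b a) = tr(a b) tr(a b a b) - tr(a^-1 b^-1) = z^3 - 3*z
tr(b a b a b) = tr(b) tr(a b a b) - tr(a b a) = y*z^2 - x*z - y
and tr(a^2 b a b a b) = tr(a) tr(b a b a b a) - tr(b a b a b) = x*z^3 - y*z^2 - 2*x*z + y
next, tr(a^2 b a b a) = tr(a) tr(a b a b a) - tr(a b a b) = x^2*z^2 - x*y*z - x^2 - z^2 + 2
and tr(a b^2 a^2 b a b) = tr(b) tr(a^2 b a b a b) - tr(a^2 b a b a) = x*y*z^3 - x^2*z^2 - y^2*z^2 - x*y*z + x^2 + y^2 + z^2 - 2
next, tr(b^2 a^2 b a b^-1 a) = tr(a b^2 a^2 b a) tr(b) - tr(a b^2 a^2 b a b) = x^2*y^2*z^2 - x^3*y*z - 2*x*y^3*z - x*y*z^3 + x^2*y^2 + x^2*z^2 + y^4 + y^2*z^2 + 3*x*y*z - x^2 - 4*y^2 - z^2 + 2
next, tr(a^-1 b^2 a^2 b a b^-1) = tr(b^2 a^2 b a b^-1) tr(a) - tr(b^2 a^2 b a b^-1 a) = -x^2*y^2*z^2 + x^3*y*z + 2*x*y^3*z + x*y*z^3 - x^2*y^2 - y^4 - y^2*z^2 - 4*x*y*z + 4*y^2 + z^2 - 2

-x^2*y^2*z^2 + x^3*y*z + 2*x*y^3*z + x*y*z^3 - x^2*y^2 - y^4 - y^2*z^2 - 4*x*y*z + 4*y^2 + z^2 - 2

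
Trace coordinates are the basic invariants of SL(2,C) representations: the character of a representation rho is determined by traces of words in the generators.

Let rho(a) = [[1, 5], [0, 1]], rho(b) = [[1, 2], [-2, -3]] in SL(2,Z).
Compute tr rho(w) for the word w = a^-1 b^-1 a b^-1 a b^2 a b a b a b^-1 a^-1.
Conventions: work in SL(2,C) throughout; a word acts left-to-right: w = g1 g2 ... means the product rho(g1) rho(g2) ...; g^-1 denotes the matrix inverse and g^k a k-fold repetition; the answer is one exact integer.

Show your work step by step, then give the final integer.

-4518832

rho(a^-1) = [[1, -5], [0, 1]]
... * rho(b^-1) = [[-3, -2], [2, 1]]  ->  [[-13, -7], [2, 1]]
... * rho(a) = [[1, 5], [0, 1]]  ->  [[-13, -72], [2, 11]]
... * rho(b^-1) = [[-3, -2], [2, 1]]  ->  [[-105, -46], [16, 7]]
... * rho(a) = [[1, 5], [0, 1]]  ->  [[-105, -571], [16, 87]]
... * rho(b) = [[1, 2], [-2, -3]]  ->  [[1037, 1503], [-158, -229]]
... * rho(b) = [[1, 2], [-2, -3]]  ->  [[-1969, -2435], [300, 371]]
... * rho(a) = [[1, 5], [0, 1]]  ->  [[-1969, -12280], [300, 1871]]
... * rho(b) = [[1, 2], [-2, -3]]  ->  [[22591, 32902], [-3442, -5013]]
... * rho(a) = [[1, 5], [0, 1]]  ->  [[22591, 145857], [-3442, -22223]]
... * rho(b) = [[1, 2], [-2, -3]]  ->  [[-269123, -392389], [41004, 59785]]
... * rho(a) = [[1, 5], [0, 1]]  ->  [[-269123, -1738004], [41004, 264805]]
... * rho(b^-1) = [[-3, -2], [2, 1]]  ->  [[-2668639, -1199758], [406598, 182797]]
... * rho(a^-1) = [[1, -5], [0, 1]]  ->  [[-2668639, 12143437], [406598, -1850193]]
tr = -2668639 + -1850193 = -4518832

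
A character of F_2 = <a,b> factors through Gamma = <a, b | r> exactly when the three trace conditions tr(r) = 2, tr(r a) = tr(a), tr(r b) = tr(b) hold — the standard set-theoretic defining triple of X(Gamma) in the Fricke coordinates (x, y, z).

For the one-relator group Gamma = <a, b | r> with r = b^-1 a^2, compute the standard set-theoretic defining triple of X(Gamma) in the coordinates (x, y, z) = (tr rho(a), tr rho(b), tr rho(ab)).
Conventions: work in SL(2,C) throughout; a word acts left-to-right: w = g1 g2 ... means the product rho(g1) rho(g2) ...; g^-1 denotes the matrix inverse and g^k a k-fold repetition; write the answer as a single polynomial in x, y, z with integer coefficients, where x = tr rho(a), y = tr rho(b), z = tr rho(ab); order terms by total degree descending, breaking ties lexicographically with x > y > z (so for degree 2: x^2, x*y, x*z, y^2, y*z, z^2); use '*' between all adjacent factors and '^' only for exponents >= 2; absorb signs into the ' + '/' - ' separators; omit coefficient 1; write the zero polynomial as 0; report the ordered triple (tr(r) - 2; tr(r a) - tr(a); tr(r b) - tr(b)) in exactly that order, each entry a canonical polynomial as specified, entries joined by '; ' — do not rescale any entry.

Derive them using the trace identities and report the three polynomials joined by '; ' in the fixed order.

use: tr(a^2) = tr(a) * tr(a) - tr(1)  (reduce the a square) = x^2 - 2
tr(a^2 b) = tr(a) * tr(b a) - tr(b)  (reduce the a square) = x*z - y
tr(b^-1 a^2) = tr(a^2) * tr(b) - tr(a^2 b)  (eliminate b^-1) = x^2*y - x*z - y
apply: tr(a^3) = tr(a) * tr(a^2) - tr(a)   [square of a] = x^3 - 3*x
tr(a^3 b) = tr(a) * tr(b a^2) - tr(b a)   [square of a] = x^2*z - x*y - z
tr(b^-1 a^3) = tr(a^3) * tr(b) - tr(a^3 b)   [inverse elimination on b] = x^3*y - x^2*z - 2*x*y + z
assemble the triple (tr(r) - 2; tr(r a) - x; tr(r b) - y)

x^2*y - x*z - y - 2; x^3*y - x^2*z - 2*x*y - x + z; x^2 - y - 2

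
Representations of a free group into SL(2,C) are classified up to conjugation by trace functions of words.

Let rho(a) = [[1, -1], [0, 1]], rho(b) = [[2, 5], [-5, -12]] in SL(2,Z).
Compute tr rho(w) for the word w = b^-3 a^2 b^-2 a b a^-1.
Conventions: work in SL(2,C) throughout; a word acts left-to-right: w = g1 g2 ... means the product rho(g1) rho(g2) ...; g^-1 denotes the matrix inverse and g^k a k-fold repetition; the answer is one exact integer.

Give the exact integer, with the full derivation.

rho(b^-1) = [[-12, -5], [5, 2]]
... * rho(b^-1) = [[-12, -5], [5, 2]]  ->  [[119, 50], [-50, -21]]
... * rho(b^-1) = [[-12, -5], [5, 2]]  ->  [[-1178, -495], [495, 208]]
... * rho(a) = [[1, -1], [0, 1]]  ->  [[-1178, 683], [495, -287]]
... * rho(a) = [[1, -1], [0, 1]]  ->  [[-1178, 1861], [495, -782]]
... * rho(b^-1) = [[-12, -5], [5, 2]]  ->  [[23441, 9612], [-9850, -4039]]
... * rho(b^-1) = [[-12, -5], [5, 2]]  ->  [[-233232, -97981], [98005, 41172]]
... * rho(a) = [[1, -1], [0, 1]]  ->  [[-233232, 135251], [98005, -56833]]
... * rho(b) = [[2, 5], [-5, -12]]  ->  [[-1142719, -2789172], [480175, 1172021]]
... * rho(a^-1) = [[1, 1], [0, 1]]  ->  [[-1142719, -3931891], [480175, 1652196]]
tr = -1142719 + 1652196 = 509477

509477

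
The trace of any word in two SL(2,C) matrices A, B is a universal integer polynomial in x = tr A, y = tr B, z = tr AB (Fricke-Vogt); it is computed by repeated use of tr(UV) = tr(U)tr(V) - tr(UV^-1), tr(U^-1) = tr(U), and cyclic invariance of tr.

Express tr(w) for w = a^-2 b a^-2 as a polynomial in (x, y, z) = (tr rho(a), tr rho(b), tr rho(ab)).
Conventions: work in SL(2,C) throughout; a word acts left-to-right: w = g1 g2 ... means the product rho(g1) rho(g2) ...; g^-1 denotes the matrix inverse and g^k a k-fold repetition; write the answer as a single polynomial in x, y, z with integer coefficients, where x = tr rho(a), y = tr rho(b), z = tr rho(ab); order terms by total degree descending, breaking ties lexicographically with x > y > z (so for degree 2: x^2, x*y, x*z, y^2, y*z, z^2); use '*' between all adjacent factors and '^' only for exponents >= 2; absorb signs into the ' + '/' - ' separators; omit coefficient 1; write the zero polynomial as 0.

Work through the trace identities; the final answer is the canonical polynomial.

next, trace(a^-1 b) = trace(b)*trace(a) - trace(b a) = x*y - z
next, trace(a^-2 b) = trace(a^-1 b)*trace(a) - trace(a^-1 b a) = x^2*y - x*z - y
trace(a^-2 b a^-1) = trace(a^-2 b)*trace(a) - trace(a^-2 b a) = x^3*y - x^2*z - 2*x*y + z
next, trace(a^-2 b a^-2) = trace(a^-2 b a^-1)*trace(a) - trace(a^-2 b) = x^4*y - x^3*z - 3*x^2*y + 2*x*z + y

x^4*y - x^3*z - 3*x^2*y + 2*x*z + y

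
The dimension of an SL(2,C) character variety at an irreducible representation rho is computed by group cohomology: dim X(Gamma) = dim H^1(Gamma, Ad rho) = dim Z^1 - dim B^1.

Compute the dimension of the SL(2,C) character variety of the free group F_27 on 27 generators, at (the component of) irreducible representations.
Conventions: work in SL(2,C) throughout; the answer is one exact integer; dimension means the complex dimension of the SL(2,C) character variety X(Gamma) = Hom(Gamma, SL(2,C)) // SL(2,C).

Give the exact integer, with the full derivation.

Here Gamma is free of rank 27 — no relator constrains a cocycle.
A cocycle picks one sl_2 vector per generator freely, giving dim Z^1 = 3*27 = 81.
At an irreducible rho the centralizer of the image in sl_2 is 0, so the coboundary map sl_2 -> Z^1 is injective: dim B^1 = 3.
Therefore dim X = 81 - 3 = 78.

78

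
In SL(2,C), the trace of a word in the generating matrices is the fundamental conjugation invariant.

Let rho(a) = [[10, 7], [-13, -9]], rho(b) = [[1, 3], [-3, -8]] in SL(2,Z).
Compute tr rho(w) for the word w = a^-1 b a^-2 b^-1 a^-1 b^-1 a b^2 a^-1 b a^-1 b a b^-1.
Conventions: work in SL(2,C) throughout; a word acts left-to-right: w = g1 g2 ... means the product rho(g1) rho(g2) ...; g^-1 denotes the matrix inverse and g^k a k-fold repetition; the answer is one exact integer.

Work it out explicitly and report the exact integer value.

rho(a^-1) = [[-9, -7], [13, 10]]
... * rho(b) = [[1, 3], [-3, -8]]  ->  [[12, 29], [-17, -41]]
... * rho(a^-1) = [[-9, -7], [13, 10]]  ->  [[269, 206], [-380, -291]]
... * rho(a^-1) = [[-9, -7], [13, 10]]  ->  [[257, 177], [-363, -250]]
... * rho(b^-1) = [[-8, -3], [3, 1]]  ->  [[-1525, -594], [2154, 839]]
... * rho(a^-1) = [[-9, -7], [13, 10]]  ->  [[6003, 4735], [-8479, -6688]]
... * rho(b^-1) = [[-8, -3], [3, 1]]  ->  [[-33819, -13274], [47768, 18749]]
... * rho(a) = [[10, 7], [-13, -9]]  ->  [[-165628, -117267], [233943, 165635]]
... * rho(b) = [[1, 3], [-3, -8]]  ->  [[186173, 441252], [-262962, -623251]]
... * rho(b) = [[1, 3], [-3, -8]]  ->  [[-1137583, -2971497], [1606791, 4197122]]
... * rho(a^-1) = [[-9, -7], [13, 10]]  ->  [[-28391214, -21751889], [40101467, 30723683]]
... * rho(b) = [[1, 3], [-3, -8]]  ->  [[36864453, 88841470], [-52069582, -125485063]]
... * rho(a^-1) = [[-9, -7], [13, 10]]  ->  [[823159033, 630363529], [-1162679581, -890363556]]
... * rho(b) = [[1, 3], [-3, -8]]  ->  [[-1067931554, -2573431133], [1508411087, 3634869705]]
... * rho(a) = [[10, 7], [-13, -9]]  ->  [[22775289189, 15685359319], [-32169195295, -22154949736]]
... * rho(b^-1) = [[-8, -3], [3, 1]]  ->  [[-135146235555, -52640508248], [190888713152, 74352636149]]
tr = -135146235555 + 74352636149 = -60793599406

-60793599406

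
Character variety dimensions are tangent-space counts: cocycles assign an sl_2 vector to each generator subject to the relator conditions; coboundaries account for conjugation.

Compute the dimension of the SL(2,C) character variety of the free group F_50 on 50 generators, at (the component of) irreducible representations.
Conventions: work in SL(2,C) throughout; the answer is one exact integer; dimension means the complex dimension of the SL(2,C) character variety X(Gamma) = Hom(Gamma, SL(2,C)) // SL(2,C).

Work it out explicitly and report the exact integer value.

147

The free group F_50: 50 generators, no relators.
So Z^1 = (sl_2)^50 in full: dim Z^1 = 150.
At an irreducible rho the centralizer of the image in sl_2 is 0, so the coboundary map sl_2 -> Z^1 is injective: dim B^1 = 3.
Therefore dim X = 150 - 3 = 147.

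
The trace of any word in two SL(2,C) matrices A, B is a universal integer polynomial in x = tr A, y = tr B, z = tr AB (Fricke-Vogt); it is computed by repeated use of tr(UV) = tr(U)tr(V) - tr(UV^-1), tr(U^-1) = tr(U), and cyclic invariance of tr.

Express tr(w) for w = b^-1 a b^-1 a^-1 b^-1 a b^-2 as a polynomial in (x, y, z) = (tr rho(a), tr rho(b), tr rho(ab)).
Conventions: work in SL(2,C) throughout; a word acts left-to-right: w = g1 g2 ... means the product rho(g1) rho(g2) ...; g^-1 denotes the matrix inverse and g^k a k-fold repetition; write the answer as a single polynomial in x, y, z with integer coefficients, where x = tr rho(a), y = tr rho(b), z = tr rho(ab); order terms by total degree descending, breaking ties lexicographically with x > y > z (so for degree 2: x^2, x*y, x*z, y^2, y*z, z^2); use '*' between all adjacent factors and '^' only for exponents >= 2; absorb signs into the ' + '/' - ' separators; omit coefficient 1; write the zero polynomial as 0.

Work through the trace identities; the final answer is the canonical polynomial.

next, trace(b^-1 a) = trace(a) trace(b) - trace(a b) = x*y - z
trace(b^-1 a b^-1) = trace(b^-1 a) trace(b) - trace(b^-1 a b) = x*y^2 - y*z - x
trace(a^2) = trace(a) trace(a) - trace(1) = x^2 - 2
trace(a^2 b) = trace(a) trace(b a) - trace(b) = x*z - y
and trace(a b^-1 a) = trace(a^2) trace(b) - trace(a^2 b) = x^2*y - x*z - y
trace(a b a^2) = trace(a) trace(a b a) - trace(a b) = x^2*z - x*y - z
next, trace(b a b a) = trace(b a) trace(b a) - trace(1)   [split at repeated b] = z^2 - 2
next, trace(b a b) = trace(b) trace(a b) - trace(a) = y*z - x
next, trace(a b a^2 b) = trace(a) trace(b a b a) - trace(b a b) = x*z^2 - y*z - x
trace(a b^-1 a b a) = trace(a b a^2) trace(b) - trace(a b a^2 b) = x^2*y*z - x*y^2 - x*z^2 + x
next, trace(a b a b a b) = trace(a b a b) trace(a b) - trace(b a)   [split at repeated a] = z^3 - 3*z
trace(a b^-1 a b a b) = trace(a b a b a) trace(b) - trace(a b a b a b) = x*y*z^2 - y^2*z - z^3 - x*y + 3*z
and trace(b^-1 a b^-1 a b a) = trace(a b^-1 a b a) trace(b) - trace(a b^-1 a b a b) = x^2*y^2*z - x*y^3 - 2*x*y*z^2 + y^2*z + z^3 + 2*x*y - 3*z
next, trace(a^-1 b^-1 a b^-1 a b) = trace(b^-1 a b^-1 a b) trace(a) - trace(b^-1 a b^-1 a b a) = -x^2*y^2*z + x^3*y + x*y^3 + 2*x*y*z^2 - x^2*z - y^2*z - z^3 - 3*x*y + 3*z
trace(a b^-1 a^-1 b^-1 a b^-1) = trace(a^-1 b^-1 a b^-1 a) trace(b) - trace(a^-1 b^-1 a b^-1 a b) = x^2*y^2*z - x^3*y - 2*x*y*z^2 + x^2*z + z^3 + 2*x*y - 3*z
trace(b^-1 a^2 b a) = trace(a^2 b a) trace(b) - trace(a^2 b a b) = x^2*y*z - x*y^2 - x*z^2 + x
next, trace(a^-1 b^-1 a^2 b) = trace(b^-1 a^2 b) trace(a) - trace(b^-1 a^2 b a) = -x^2*y*z + x^3 + x*y^2 + x*z^2 - 3*x
and trace(a b^-1 a^-1 b^-1 a) = trace(a^-1 b^-1 a^2) trace(b) - trace(a^-1 b^-1 a^2 b) = x^2*y*z - x^3 - x*z^2 - y*z + 3*x
and trace(a b^-1 a^-1 b^-1 a b^-2) = trace(a b^-1 a^-1 b^-1 a b^-1) trace(b) - trace(a b^-1 a^-1 b^-1 a) = x^2*y^3*z - x^3*y^2 - 2*x*y^2*z^2 + y*z^3 + x^3 + 2*x*y^2 + x*z^2 - 2*y*z - 3*x
and trace(b^-1 a b^-1 a^-1 b^-1 a b^-2) = trace(a b^-1 a^-1 b^-1 a b^-2) trace(b) - trace(a b^-1 a^-1 b^-1 a b^-1) = x^2*y^4*z - x^3*y^3 - 2*x*y^3*z^2 - x^2*y^2*z + y^2*z^3 + 2*x^3*y + 2*x*y^3 + 3*x*y*z^2 - x^2*z - 2*y^2*z - z^3 - 5*x*y + 3*z

x^2*y^4*z - x^3*y^3 - 2*x*y^3*z^2 - x^2*y^2*z + y^2*z^3 + 2*x^3*y + 2*x*y^3 + 3*x*y*z^2 - x^2*z - 2*y^2*z - z^3 - 5*x*y + 3*z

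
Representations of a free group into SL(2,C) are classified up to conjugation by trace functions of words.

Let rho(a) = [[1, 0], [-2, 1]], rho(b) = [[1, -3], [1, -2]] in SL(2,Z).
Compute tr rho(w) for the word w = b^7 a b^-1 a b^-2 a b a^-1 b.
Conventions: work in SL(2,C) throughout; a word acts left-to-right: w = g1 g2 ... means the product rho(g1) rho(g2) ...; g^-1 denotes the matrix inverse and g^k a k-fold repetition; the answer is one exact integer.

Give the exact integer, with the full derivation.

-1258

rho(b) = [[1, -3], [1, -2]]
... * rho(b) = [[1, -3], [1, -2]]  ->  [[-2, 3], [-1, 1]]
... * rho(b) = [[1, -3], [1, -2]]  ->  [[1, 0], [0, 1]]
... * rho(b) = [[1, -3], [1, -2]]  ->  [[1, -3], [1, -2]]
... * rho(b) = [[1, -3], [1, -2]]  ->  [[-2, 3], [-1, 1]]
... * rho(b) = [[1, -3], [1, -2]]  ->  [[1, 0], [0, 1]]
... * rho(b) = [[1, -3], [1, -2]]  ->  [[1, -3], [1, -2]]
... * rho(a) = [[1, 0], [-2, 1]]  ->  [[7, -3], [5, -2]]
... * rho(b^-1) = [[-2, 3], [-1, 1]]  ->  [[-11, 18], [-8, 13]]
... * rho(a) = [[1, 0], [-2, 1]]  ->  [[-47, 18], [-34, 13]]
... * rho(b^-1) = [[-2, 3], [-1, 1]]  ->  [[76, -123], [55, -89]]
... * rho(b^-1) = [[-2, 3], [-1, 1]]  ->  [[-29, 105], [-21, 76]]
... * rho(a) = [[1, 0], [-2, 1]]  ->  [[-239, 105], [-173, 76]]
... * rho(b) = [[1, -3], [1, -2]]  ->  [[-134, 507], [-97, 367]]
... * rho(a^-1) = [[1, 0], [2, 1]]  ->  [[880, 507], [637, 367]]
... * rho(b) = [[1, -3], [1, -2]]  ->  [[1387, -3654], [1004, -2645]]
tr = 1387 + -2645 = -1258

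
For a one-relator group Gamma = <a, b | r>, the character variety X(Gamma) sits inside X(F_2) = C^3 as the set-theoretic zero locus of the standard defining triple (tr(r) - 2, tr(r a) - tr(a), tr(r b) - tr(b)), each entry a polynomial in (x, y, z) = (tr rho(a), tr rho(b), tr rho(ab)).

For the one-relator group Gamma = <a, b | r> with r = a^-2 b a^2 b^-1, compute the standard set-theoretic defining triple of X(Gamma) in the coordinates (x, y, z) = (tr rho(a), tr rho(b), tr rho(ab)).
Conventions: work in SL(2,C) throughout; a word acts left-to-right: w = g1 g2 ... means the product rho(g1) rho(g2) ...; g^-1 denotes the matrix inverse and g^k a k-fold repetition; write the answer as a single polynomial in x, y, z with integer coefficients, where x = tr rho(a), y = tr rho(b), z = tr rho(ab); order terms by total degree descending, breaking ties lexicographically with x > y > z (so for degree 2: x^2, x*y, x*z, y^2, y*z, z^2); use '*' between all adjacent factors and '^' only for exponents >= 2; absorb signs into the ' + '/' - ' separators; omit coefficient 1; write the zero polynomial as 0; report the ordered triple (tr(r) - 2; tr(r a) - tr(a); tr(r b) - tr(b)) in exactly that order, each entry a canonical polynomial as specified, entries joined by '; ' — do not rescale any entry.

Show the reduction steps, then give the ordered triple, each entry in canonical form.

-x^3*y*z + x^4 + x^2*y^2 + x^2*z^2 - 4*x^2; -x^2*y*z + x^3 + x*y^2 + x*z^2 - 4*x; 0

trace(a^2) = trace(a)*trace(a) - trace(1)  (reduce the a square) = x^2 - 2
so trace(a b a) = trace(a)*trace(b a) - trace(b)  (reduce the a square) = x*z - y
reduce: trace(a b a^2) = trace(a)*trace(a b a) - trace(a b)  (reduce the a square) = x^2*z - x*y - z
trace(b a b a) = trace(b a)*trace(b a) - trace(1)  (split on b) = z^2 - 2
trace(b a b) = trace(b)*trace(a b) - trace(a)  (reduce the b square) = y*z - x
trace(a b a^2 b) = trace(a)*trace(b a b a) - trace(b a b)  (reduce the a square) = x*z^2 - y*z - x
trace(b a^2 b^-1 a) = trace(a b a^2)*trace(b) - trace(a b a^2 b)  (eliminate b^-1) = x^2*y*z - x*y^2 - x*z^2 + x
so trace(b a^2 b^-1 a^-1) = trace(b a^2 b^-1)*trace(a) - trace(b a^2 b^-1 a)  (eliminate a^-1) = -x^2*y*z + x^3 + x*y^2 + x*z^2 - 3*x
trace(a^-2 b a^2 b^-1) = trace(b a^2 b^-1 a^-1)*trace(a) - trace(b a^2 b^-1)  (eliminate a^-1) = -x^3*y*z + x^4 + x^2*y^2 + x^2*z^2 - 4*x^2 + 2
assemble the triple (trace(r) - 2; trace(r a) - x; trace(r b) - y)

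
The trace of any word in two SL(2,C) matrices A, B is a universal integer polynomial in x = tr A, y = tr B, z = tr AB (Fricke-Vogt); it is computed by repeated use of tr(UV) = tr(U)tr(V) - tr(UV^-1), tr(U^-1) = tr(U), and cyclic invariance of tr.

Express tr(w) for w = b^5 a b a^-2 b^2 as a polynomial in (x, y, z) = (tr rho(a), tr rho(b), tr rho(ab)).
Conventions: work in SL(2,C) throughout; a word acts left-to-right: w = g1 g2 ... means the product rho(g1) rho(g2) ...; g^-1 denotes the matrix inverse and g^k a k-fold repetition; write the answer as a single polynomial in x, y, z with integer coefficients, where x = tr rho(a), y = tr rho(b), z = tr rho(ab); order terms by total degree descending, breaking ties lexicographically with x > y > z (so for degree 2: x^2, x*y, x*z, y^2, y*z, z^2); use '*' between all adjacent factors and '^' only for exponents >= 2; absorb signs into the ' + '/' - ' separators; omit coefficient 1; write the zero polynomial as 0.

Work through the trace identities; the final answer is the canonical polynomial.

trace(b a b) = trace(b) * trace(a b) - trace(a)   [square of b] = y*z - x
trace(a b^3) = trace(b) * trace(b a b) - trace(b a)   [square of b] = y^2*z - x*y - z
and trace(b^2 a b^2) = trace(b) * trace(a b^3) - trace(a b^2)   [square of b] = y^3*z - x*y^2 - 2*y*z + x
trace(b^2 a b^3) = trace(b) * trace(b^2 a b^2) - trace(b^2 a b)   [square of b] = y^4*z - x*y^3 - 3*y^2*z + 2*x*y + z
next, trace(a b^6) = trace(b) * trace(b^2 a b^3) - trace(b^2 a b^2)   [square of b] = y^5*z - x*y^4 - 4*y^3*z + 3*x*y^2 + 3*y*z - x
next, trace(a b^7) = trace(b) * trace(a b^6) - trace(a b^5)   [square of b] = y^6*z - x*y^5 - 5*y^4*z + 4*x*y^3 + 6*y^2*z - 3*x*y - z
trace(b^7 a b) = trace(b) * trace(a b^7) - trace(a b^6)   [square of b] = y^7*z - x*y^6 - 6*y^5*z + 5*x*y^4 + 10*y^3*z - 6*x*y^2 - 4*y*z + x
next, trace(a b a b) = trace(a b) * trace(a b) - trace(1)   [split at a repeated a] = z^2 - 2
and trace(a b a) = trace(a) * trace(b a) - trace(b)   [square of a] = x*z - y
trace(a b a b^2) = trace(b) * trace(a b a b) - trace(a b a)   [square of b] = y*z^2 - x*z - y
trace(b^2 a b a b) = trace(b) * trace(a b a b^2) - trace(a b a b)   [square of b] = y^2*z^2 - x*y*z - y^2 - z^2 + 2
trace(a b a b^4) = trace(b) * trace(b^2 a b a b) - trace(b^2 a b a)   [square of b] = y^3*z^2 - x*y^2*z - y^3 - 2*y*z^2 + x*z + 3*y
trace(b a b a b^4) = trace(b) * trace(a b a b^4) - trace(a b a b^3)   [square of b] = y^4*z^2 - x*y^3*z - y^4 - 3*y^2*z^2 + 2*x*y*z + 4*y^2 + z^2 - 2
next, trace(b^2 a b a b^4) = trace(b) * trace(b a b a b^4) - trace(b a b a b^3)   [square of b] = y^5*z^2 - x*y^4*z - y^5 - 4*y^3*z^2 + 3*x*y^2*z + 5*y^3 + 3*y*z^2 - x*z - 5*y
and trace(b^7 a b a) = trace(b) * trace(b^2 a b a b^4) - trace(b^2 a b a b^3)   [square of b] = y^6*z^2 - x*y^5*z - y^6 - 5*y^4*z^2 + 4*x*y^3*z + 6*y^4 + 6*y^2*z^2 - 3*x*y*z - 9*y^2 - z^2 + 2
trace(b^7 a b a^-1) = trace(b^7 a b) * trace(a) - trace(b^7 a b a)   [inverse elimination on a] = x*y^7*z - x^2*y^6 - y^6*z^2 - 5*x*y^5*z + 5*x^2*y^4 + y^6 + 5*y^4*z^2 + 6*x*y^3*z - 6*x^2*y^2 - 6*y^4 - 6*y^2*z^2 - x*y*z + x^2 + 9*y^2 + z^2 - 2
trace(b^5 a b a^-2 b^2) = trace(b^7 a b a^-1) * trace(a) - trace(b^7 a b)   [inverse elimination on a] = x^2*y^7*z - x^3*y^6 - x*y^6*z^2 - 5*x^2*y^5*z - y^7*z + 5*x^3*y^4 + 2*x*y^6 + 5*x*y^4*z^2 + 6*x^2*y^3*z + 6*y^5*z - 6*x^3*y^2 - 11*x*y^4 - 6*x*y^2*z^2 - x^2*y*z - 10*y^3*z + x^3 + 15*x*y^2 + x*z^2 + 4*y*z - 3*x

x^2*y^7*z - x^3*y^6 - x*y^6*z^2 - 5*x^2*y^5*z - y^7*z + 5*x^3*y^4 + 2*x*y^6 + 5*x*y^4*z^2 + 6*x^2*y^3*z + 6*y^5*z - 6*x^3*y^2 - 11*x*y^4 - 6*x*y^2*z^2 - x^2*y*z - 10*y^3*z + x^3 + 15*x*y^2 + x*z^2 + 4*y*z - 3*x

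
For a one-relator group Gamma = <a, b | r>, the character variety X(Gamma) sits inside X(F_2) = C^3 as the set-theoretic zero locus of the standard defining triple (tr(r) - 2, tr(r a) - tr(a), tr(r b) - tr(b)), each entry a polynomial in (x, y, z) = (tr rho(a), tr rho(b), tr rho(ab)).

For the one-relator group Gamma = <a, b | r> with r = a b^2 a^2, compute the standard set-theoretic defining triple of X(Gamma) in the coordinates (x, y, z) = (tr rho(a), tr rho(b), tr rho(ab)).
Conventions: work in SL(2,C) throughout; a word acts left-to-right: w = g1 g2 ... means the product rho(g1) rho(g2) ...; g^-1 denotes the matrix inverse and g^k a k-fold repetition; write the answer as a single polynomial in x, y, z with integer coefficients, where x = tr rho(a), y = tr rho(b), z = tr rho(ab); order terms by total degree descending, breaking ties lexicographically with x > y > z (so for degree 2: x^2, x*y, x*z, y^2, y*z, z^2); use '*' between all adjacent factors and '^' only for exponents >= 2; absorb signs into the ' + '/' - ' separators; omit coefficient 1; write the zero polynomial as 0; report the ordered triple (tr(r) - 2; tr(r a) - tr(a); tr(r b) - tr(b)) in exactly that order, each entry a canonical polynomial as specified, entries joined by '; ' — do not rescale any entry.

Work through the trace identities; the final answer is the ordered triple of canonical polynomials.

x^2*y*z - x^3 - x*y^2 - y*z + 3*x - 2; x^3*y*z - x^4 - x^2*y^2 - 2*x*y*z + 4*x^2 + y^2 - x - 2; x*y*z^2 - x^2*z - y^2*z - y + z

tr(b^2 a) = tr(b) * tr(a b) - tr(a)   [square of b] = y*z - x
tr(b^2) = tr(b) * tr(b) - tr(1)   [square of b] = y^2 - 2
tr(b^2 a^2) = tr(a) * tr(b^2 a) - tr(b^2)   [square of a] = x*y*z - x^2 - y^2 + 2
tr(a b^2 a^2) = tr(a) * tr(b^2 a^2) - tr(b^2 a)   [square of a] = x^2*y*z - x^3 - x*y^2 - y*z + 3*x
tr(a b^2 a^3) = tr(a) * tr(b^2 a^3) - tr(b^2 a^2) = x^3*y*z - x^4 - x^2*y^2 - 2*x*y*z + 4*x^2 + y^2 - 2
tr(b a b a) = tr(b a) * tr(b a) - tr(1)   [split at repeated b] = z^2 - 2
tr(a^2 b a b) = tr(a) * tr(b a b a) - tr(b a b) = x*z^2 - y*z - x
tr(b a^2) = tr(a) * tr(b a) - tr(b) = x*z - y
tr(a^2 b a) = tr(a) * tr(b a^2) - tr(b a) = x^2*z - x*y - z
tr(a b^2 a^2 b) = tr(b) * tr(a^2 b a b) - tr(a^2 b a) = x*y*z^2 - x^2*z - y^2*z + z
assemble the triple (tr(r) - 2; tr(r a) - x; tr(r b) - y)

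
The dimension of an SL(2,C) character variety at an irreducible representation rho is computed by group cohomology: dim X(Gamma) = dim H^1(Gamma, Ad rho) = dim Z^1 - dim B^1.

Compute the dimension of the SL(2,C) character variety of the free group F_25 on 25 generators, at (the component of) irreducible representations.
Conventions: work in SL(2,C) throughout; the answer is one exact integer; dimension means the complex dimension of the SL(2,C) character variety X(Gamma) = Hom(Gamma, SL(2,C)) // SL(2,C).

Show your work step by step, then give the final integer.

The free group F_25: 25 generators, no relators.
Z^1(Gamma, Ad rho) = (sl_2)^25: a cocycle is a free choice of one sl_2 vector per generator, so dim Z^1 = 3*25 = 75.
dim B^1 = 3: the coboundary map is injective because an irreducible image has centralizer 0 in sl_2.
Therefore dim X = 75 - 3 = 72.

72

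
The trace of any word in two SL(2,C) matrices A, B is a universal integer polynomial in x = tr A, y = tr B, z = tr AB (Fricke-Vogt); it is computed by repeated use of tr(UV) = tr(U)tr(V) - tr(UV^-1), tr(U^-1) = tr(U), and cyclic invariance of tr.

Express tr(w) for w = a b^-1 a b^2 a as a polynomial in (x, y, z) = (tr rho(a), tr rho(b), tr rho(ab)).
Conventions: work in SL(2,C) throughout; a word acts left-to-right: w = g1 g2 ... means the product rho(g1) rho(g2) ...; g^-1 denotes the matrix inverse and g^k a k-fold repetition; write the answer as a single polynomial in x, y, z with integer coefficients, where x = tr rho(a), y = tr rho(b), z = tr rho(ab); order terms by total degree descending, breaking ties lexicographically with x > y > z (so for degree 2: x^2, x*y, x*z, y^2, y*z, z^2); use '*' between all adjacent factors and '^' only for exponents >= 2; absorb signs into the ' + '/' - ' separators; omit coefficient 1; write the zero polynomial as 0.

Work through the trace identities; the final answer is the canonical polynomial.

tr(a^2 b) = tr(a)*tr(b a) - tr(b) = x*z - y
tr(a^2) = tr(a)*tr(a) - tr(1) = x^2 - 2
tr(a b^2 a) = tr(b)*tr(a^2 b) - tr(a^2) = x*y*z - x^2 - y^2 + 2
tr(a b^2) = tr(b)*tr(a b) - tr(a) = y*z - x
tr(a b^2 a^2) = tr(a)*tr(a b^2 a) - tr(a b^2) = x^2*y*z - x^3 - x*y^2 - y*z + 3*x
tr(a b a b) = tr(a b)*tr(a b) - tr(1)   [split at repeated a] = z^2 - 2
tr(b a b^2 a) = tr(b)*tr(a b a b) - tr(a b a) = y*z^2 - x*z - y
tr(b a b^2) = tr(b)*tr(b a b) - tr(b a) = y^2*z - x*y - z
tr(a b^2 a^2 b) = tr(a)*tr(b a b^2 a) - tr(b a b^2) = x*y*z^2 - x^2*z - y^2*z + z
tr(a b^-1 a b^2 a) = tr(a b^2 a^2)*tr(b) - tr(a b^2 a^2 b) = x^2*y^2*z - x^3*y - x*y^3 - x*y*z^2 + x^2*z + 3*x*y - z

x^2*y^2*z - x^3*y - x*y^3 - x*y*z^2 + x^2*z + 3*x*y - z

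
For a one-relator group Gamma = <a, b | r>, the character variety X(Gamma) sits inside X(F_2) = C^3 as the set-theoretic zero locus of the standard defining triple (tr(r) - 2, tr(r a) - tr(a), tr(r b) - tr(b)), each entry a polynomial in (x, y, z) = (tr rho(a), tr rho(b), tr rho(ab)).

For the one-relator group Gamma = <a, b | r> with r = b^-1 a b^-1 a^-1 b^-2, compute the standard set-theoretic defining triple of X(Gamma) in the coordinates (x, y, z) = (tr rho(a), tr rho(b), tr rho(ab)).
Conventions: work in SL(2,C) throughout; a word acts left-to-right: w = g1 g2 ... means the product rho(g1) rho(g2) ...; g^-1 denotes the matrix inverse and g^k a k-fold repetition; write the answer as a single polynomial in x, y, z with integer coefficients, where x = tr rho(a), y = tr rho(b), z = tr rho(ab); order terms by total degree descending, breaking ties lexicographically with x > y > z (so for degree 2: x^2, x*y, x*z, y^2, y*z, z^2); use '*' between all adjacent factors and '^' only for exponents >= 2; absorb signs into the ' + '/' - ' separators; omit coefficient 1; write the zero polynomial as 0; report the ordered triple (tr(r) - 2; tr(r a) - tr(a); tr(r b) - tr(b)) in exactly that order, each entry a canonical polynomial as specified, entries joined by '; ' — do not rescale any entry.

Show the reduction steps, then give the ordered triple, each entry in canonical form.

x*y^3*z - x^2*y^2 - y^2*z^2 - x*y*z + x^2 + y^2 + z^2 - 4; x^2*y^3*z - x^3*y^2 - 2*x*y^2*z^2 + x^2*y*z + y*z^3 + x*y^2 - 2*y*z; x*y^2*z - x^2*y - y*z^2

trace(a b^-1) = trace(a)*trace(b) - trace(a b) = x*y - z
trace(b^-1 a b^-1) = trace(a b^-1)*trace(b) - trace(a) = x*y^2 - y*z - x
so trace(a^2) = trace(a)*trace(a) - trace(1) = x^2 - 2
trace(a^2 b) = trace(a)*trace(b a) - trace(b) = x*z - y
trace(a b^-1 a) = trace(a^2)*trace(b) - trace(a^2 b) = x^2*y - x*z - y
so trace(a b a b) = trace(a b)*trace(a b) - trace(1)   [split at repeated a] = z^2 - 2
trace(a b^-1 a b) = trace(a b a)*trace(b) - trace(a b a b) = x*y*z - y^2 - z^2 + 2
so trace(b^-1 a b^-1 a) = trace(a b^-1 a)*trace(b) - trace(a b^-1 a b) = x^2*y^2 - 2*x*y*z + z^2 - 2
so trace(b^-1 a b^-1 a^-1) = trace(b^-1 a b^-1)*trace(a) - trace(b^-1 a b^-1 a) = x*y*z - x^2 - z^2 + 2
trace(b^-2 a b^-1 a^-1) = trace(b^-1 a b^-1 a^-1)*trace(b) - trace(b^-1 a b^-1 a^-1 b) = x*y^2*z - x^2*y - y*z^2 + y
reduce: trace(b^-1 a b^-1 a^-1 b^-2) = trace(b^-2 a b^-1 a^-1)*trace(b) - trace(b^-2 a b^-1 a^-1 b) = x*y^3*z - x^2*y^2 - y^2*z^2 - x*y*z + x^2 + y^2 + z^2 - 2
trace(b^-2 a b^-1) = trace(b^-2 a)*trace(b) - trace(b^-2 a b) = x*y^3 - y^2*z - 2*x*y + z
so trace(a^2 b a) = trace(a)*trace(a b a) - trace(a b) = x^2*z - x*y - z
reduce: trace(b a b) = trace(b)*trace(a b) - trace(a) = y*z - x
reduce: trace(a^2 b a b) = trace(a)*trace(b a b a) - trace(b a b) = x*z^2 - y*z - x
trace(a b a b^-1 a) = trace(a^2 b a)*trace(b) - trace(a^2 b a b) = x^2*y*z - x*y^2 - x*z^2 + x
trace(a b a b a b) = trace(b a b a)*trace(b a) - trace(a b)   [split at repeated b] = z^3 - 3*z
trace(a b a b^-1 a b) = trace(a b a b a)*trace(b) - trace(a b a b a b) = x*y*z^2 - y^2*z - z^3 - x*y + 3*z
trace(b^-1 a b^-1 a b a) = trace(a b a b^-1 a)*trace(b) - trace(a b a b^-1 a b) = x^2*y^2*z - x*y^3 - 2*x*y*z^2 + y^2*z + z^3 + 2*x*y - 3*z
trace(a b^-1 a b a) = trace(a b a^2)*trace(b) - trace(a b a^2 b) = x^2*y*z - x*y^2 - x*z^2 + x
trace(b^-2 a b^-1 a b a) = trace(b^-1 a b^-1 a b a)*trace(b) - trace(b^-1 a b^-1 a b a b) = x^2*y^3*z - x*y^4 - 2*x*y^2*z^2 - x^2*y*z + y^3*z + y*z^3 + 3*x*y^2 + x*z^2 - 3*y*z - x
trace(a^-1 b^-2 a b^-1 a b) = trace(b^-2 a b^-1 a b)*trace(a) - trace(b^-2 a b^-1 a b a) = -x^2*y^3*z + x^3*y^2 + x*y^4 + 2*x*y^2*z^2 - x^2*y*z - y^3*z - y*z^3 - 3*x*y^2 + 3*y*z - x
so trace(b^-1 a b^-1 a^-1 b^-2 a) = trace(a^-1 b^-2 a b^-1 a)*trace(b) - trace(a^-1 b^-2 a b^-1 a b) = x^2*y^3*z - x^3*y^2 - 2*x*y^2*z^2 + x^2*y*z + y*z^3 + x*y^2 - 2*y*z + x
assemble the triple (trace(r) - 2; trace(r a) - x; trace(r b) - y)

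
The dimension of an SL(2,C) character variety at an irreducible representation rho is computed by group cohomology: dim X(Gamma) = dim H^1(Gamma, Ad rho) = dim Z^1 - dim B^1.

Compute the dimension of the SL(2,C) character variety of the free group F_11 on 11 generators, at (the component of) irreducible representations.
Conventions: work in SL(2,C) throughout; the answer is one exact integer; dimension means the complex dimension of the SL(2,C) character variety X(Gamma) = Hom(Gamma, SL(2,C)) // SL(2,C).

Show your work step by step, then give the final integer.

The free group F_11: 11 generators, no relators.
Z^1(Gamma, Ad rho) = (sl_2)^11: a cocycle is a free choice of one sl_2 vector per generator, so dim Z^1 = 3*11 = 33.
At an irreducible rho the centralizer of the image in sl_2 is 0, so the coboundary map sl_2 -> Z^1 is injective: dim B^1 = 3.
Therefore dim X = 33 - 3 = 30.

30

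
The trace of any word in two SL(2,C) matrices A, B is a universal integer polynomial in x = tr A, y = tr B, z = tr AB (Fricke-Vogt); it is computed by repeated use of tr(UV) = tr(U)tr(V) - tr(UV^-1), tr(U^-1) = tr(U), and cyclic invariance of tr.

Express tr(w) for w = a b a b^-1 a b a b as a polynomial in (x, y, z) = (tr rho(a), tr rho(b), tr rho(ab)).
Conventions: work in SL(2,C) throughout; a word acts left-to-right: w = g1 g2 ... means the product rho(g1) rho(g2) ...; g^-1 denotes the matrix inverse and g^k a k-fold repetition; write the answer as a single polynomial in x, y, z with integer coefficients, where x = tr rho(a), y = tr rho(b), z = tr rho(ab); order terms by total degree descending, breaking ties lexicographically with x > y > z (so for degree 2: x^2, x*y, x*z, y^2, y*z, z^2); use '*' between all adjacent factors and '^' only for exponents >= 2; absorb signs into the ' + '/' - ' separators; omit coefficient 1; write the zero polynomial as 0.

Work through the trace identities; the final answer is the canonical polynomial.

x*y*z^3 - y^2*z^2 - z^4 - 2*x*y*z + y^2 + 4*z^2 - 2

trace(b a b a) = trace(b a) * trace(b a) - trace(1)   [split at a repeated b] = z^2 - 2
trace(b a b a b a) = trace(b a) * trace(b a b a) - trace(b^-1 a^-1)   [split at a repeated b] = z^3 - 3*z
reduce: trace(a b a) = trace(a) * trace(b a) - trace(b)   [square of a] = x*z - y
reduce: trace(b a b a b) = trace(b) * trace(a b a b) - trace(a b a)   [square of b] = y*z^2 - x*z - y
reduce: trace(a b a b a b a) = trace(a) * trace(b a b a b a) - trace(b a b a b)   [square of a] = x*z^3 - y*z^2 - 2*x*z + y
trace(a b a b a b a b) = trace(b a b a b a) * trace(b a) - trace(a b a b)   [split at a repeated b] = z^4 - 4*z^2 + 2
trace(a b a b^-1 a b a b) = trace(a b a b a b a) * trace(b) - trace(a b a b a b a b)   [inverse elimination on b] = x*y*z^3 - y^2*z^2 - z^4 - 2*x*y*z + y^2 + 4*z^2 - 2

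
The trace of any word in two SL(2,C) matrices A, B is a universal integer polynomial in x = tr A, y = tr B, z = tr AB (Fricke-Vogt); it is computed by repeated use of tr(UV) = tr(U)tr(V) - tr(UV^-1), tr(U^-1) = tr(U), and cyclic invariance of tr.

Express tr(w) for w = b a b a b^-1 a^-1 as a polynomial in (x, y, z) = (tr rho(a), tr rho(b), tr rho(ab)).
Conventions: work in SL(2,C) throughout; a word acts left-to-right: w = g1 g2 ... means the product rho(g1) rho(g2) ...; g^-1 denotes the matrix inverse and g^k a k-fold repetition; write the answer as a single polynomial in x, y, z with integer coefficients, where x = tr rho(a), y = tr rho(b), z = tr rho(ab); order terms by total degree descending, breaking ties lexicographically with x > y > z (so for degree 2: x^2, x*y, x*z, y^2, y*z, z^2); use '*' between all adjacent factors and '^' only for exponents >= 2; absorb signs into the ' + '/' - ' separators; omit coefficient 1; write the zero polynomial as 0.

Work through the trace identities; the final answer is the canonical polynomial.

tr(a b a) = tr(a) tr(b a) - tr(b)  (reduce the a square) = x*z - y
tr(b a b a) = tr(a b) tr(a b) - tr(1)  (split on a) = z^2 - 2
tr(b a b) = tr(b) tr(a b) - tr(a)  (reduce the b square) = y*z - x
tr(a b a b a) = tr(a) tr(b a b a) - tr(b a b)  (reduce the a square) = x*z^2 - y*z - x
tr(a b a b a b) = tr(b a b a) tr(b a) - tr(a b)  (split on b) = z^3 - 3*z
so tr(b a b a b^-1 a) = tr(a b a b a) tr(b) - tr(a b a b a b)  (eliminate b^-1) = x*y*z^2 - y^2*z - z^3 - x*y + 3*z
so tr(b a b a b^-1 a^-1) = tr(b a b a b^-1) tr(a) - tr(b a b a b^-1 a)  (eliminate a^-1) = -x*y*z^2 + x^2*z + y^2*z + z^3 - 3*z

-x*y*z^2 + x^2*z + y^2*z + z^3 - 3*z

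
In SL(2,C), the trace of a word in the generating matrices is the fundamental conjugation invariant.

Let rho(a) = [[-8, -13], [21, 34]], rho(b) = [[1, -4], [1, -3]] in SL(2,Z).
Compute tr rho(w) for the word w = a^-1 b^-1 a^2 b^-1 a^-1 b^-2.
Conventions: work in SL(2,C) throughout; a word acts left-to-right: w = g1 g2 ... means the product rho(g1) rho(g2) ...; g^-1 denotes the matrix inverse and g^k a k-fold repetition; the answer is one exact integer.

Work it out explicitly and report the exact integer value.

rho(a^-1) = [[34, 13], [-21, -8]]
... * rho(b^-1) = [[-3, 4], [-1, 1]]  ->  [[-115, 149], [71, -92]]
... * rho(a) = [[-8, -13], [21, 34]]  ->  [[4049, 6561], [-2500, -4051]]
... * rho(a) = [[-8, -13], [21, 34]]  ->  [[105389, 170437], [-65071, -105234]]
... * rho(b^-1) = [[-3, 4], [-1, 1]]  ->  [[-486604, 591993], [300447, -365518]]
... * rho(a^-1) = [[34, 13], [-21, -8]]  ->  [[-28976389, -11061796], [17891076, 6829955]]
... * rho(b^-1) = [[-3, 4], [-1, 1]]  ->  [[97990963, -126967352], [-60503183, 78394259]]
... * rho(b^-1) = [[-3, 4], [-1, 1]]  ->  [[-167005537, 264996500], [103115290, -163618473]]
tr = -167005537 + -163618473 = -330624010

-330624010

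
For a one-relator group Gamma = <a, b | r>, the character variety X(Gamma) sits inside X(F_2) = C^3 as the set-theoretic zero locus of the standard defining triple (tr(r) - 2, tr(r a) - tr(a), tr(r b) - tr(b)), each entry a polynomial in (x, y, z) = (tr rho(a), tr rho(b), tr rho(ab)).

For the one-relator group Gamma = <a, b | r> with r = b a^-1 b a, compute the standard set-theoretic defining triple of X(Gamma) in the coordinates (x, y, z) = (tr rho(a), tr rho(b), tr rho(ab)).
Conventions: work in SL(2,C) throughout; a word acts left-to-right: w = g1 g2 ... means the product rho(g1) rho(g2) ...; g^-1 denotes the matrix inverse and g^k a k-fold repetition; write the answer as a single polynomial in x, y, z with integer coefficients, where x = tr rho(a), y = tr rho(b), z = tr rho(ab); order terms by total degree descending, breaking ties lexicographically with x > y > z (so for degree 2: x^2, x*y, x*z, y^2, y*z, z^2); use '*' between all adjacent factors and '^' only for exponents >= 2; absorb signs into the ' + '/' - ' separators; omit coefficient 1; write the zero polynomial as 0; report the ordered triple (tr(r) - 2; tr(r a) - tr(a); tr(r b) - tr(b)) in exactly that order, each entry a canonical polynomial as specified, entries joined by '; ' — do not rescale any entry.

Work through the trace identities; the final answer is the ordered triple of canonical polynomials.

x*y*z - x^2 - z^2; x^2*y*z - x^3 - x*y^2 - x*z^2 + y*z + 2*x; x*y^2*z - x^2*y - y*z^2

use: trace(b a b) = trace(b) * trace(a b) - trace(a) = y*z - x
use: trace(b a b a) = trace(b a) * trace(b a) - trace(1) = z^2 - 2
trace(b a^-1 b a) = trace(b a b) * trace(a) - trace(b a b a) = x*y*z - x^2 - z^2 + 2
use: trace(b^2) = trace(b) * trace(b) - trace(1) = y^2 - 2
apply: trace(b a^2 b) = trace(a) * trace(b^2 a) - trace(b^2) = x*y*z - x^2 - y^2 + 2
trace(b a^2 b a) = trace(a) * trace(b a b a) - trace(b a b) = x*z^2 - y*z - x
use: trace(b a^-1 b a^2) = trace(b a^2 b) * trace(a) - trace(b a^2 b a) = x^2*y*z - x^3 - x*y^2 - x*z^2 + y*z + 3*x
trace(b a b^2) = trace(b) * trace(b a b) - trace(b a) = y^2*z - x*y - z
apply: trace(a b a) = trace(a) * trace(b a) - trace(b) = x*z - y
trace(b a b^2 a) = trace(b) * trace(a b a b) - trace(a b a) = y*z^2 - x*z - y
apply: trace(b a^-1 b a b) = trace(b a b^2) * trace(a) - trace(b a b^2 a) = x*y^2*z - x^2*y - y*z^2 + y
assemble the triple (trace(r) - 2; trace(r a) - x; trace(r b) - y)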